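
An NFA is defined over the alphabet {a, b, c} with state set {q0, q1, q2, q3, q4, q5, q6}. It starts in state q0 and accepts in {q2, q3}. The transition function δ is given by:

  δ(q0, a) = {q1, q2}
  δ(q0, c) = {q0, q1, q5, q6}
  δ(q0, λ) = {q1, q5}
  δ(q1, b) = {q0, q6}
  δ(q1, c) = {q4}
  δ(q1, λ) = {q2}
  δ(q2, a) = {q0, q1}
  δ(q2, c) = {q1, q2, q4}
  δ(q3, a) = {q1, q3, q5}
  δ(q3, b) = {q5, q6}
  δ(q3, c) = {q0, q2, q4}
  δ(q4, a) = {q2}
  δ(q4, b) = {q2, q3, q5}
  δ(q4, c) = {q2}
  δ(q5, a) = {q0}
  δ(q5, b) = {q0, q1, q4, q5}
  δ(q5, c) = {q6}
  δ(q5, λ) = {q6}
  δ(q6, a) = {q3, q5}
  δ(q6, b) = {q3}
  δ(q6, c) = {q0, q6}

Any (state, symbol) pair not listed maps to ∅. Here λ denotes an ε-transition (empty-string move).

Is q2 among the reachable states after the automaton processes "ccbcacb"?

Start: ε-closure({q0}) = {q0, q1, q2, q5, q6}.
Read 'c': q0→{q0, q1, q5, q6}, q1→{q4}, q2→{q1, q2, q4}, q5→{q6}, q6→{q0, q6}; now {q0, q1, q2, q4, q5, q6}.
Read 'c': q0→{q0, q1, q5, q6}, q1→{q4}, q2→{q1, q2, q4}, q4→{q2}, q5→{q6}, q6→{q0, q6}; now {q0, q1, q2, q4, q5, q6}.
Read 'b': q0→∅, q1→{q0, q6}, q2→∅, q4→{q2, q3, q5}, q5→{q0, q1, q4, q5}, q6→{q3}; now {q0, q1, q2, q3, q4, q5, q6}.
Read 'c': q0→{q0, q1, q5, q6}, q1→{q4}, q2→{q1, q2, q4}, q3→{q0, q2, q4}, q4→{q2}, q5→{q6}, q6→{q0, q6}; now {q0, q1, q2, q4, q5, q6}.
Read 'a': q0→{q1, q2}, q1→∅, q2→{q0, q1}, q4→{q2}, q5→{q0}, q6→{q3, q5}; union {q0, q1, q2, q3, q5}; ε-closure = {q0, q1, q2, q3, q5, q6}.
Read 'c': q0→{q0, q1, q5, q6}, q1→{q4}, q2→{q1, q2, q4}, q3→{q0, q2, q4}, q5→{q6}, q6→{q0, q6}; now {q0, q1, q2, q4, q5, q6}.
Read 'b': q0→∅, q1→{q0, q6}, q2→∅, q4→{q2, q3, q5}, q5→{q0, q1, q4, q5}, q6→{q3}; now {q0, q1, q2, q3, q4, q5, q6}.
State q2 is in {q0, q1, q2, q3, q4, q5, q6}.

Yes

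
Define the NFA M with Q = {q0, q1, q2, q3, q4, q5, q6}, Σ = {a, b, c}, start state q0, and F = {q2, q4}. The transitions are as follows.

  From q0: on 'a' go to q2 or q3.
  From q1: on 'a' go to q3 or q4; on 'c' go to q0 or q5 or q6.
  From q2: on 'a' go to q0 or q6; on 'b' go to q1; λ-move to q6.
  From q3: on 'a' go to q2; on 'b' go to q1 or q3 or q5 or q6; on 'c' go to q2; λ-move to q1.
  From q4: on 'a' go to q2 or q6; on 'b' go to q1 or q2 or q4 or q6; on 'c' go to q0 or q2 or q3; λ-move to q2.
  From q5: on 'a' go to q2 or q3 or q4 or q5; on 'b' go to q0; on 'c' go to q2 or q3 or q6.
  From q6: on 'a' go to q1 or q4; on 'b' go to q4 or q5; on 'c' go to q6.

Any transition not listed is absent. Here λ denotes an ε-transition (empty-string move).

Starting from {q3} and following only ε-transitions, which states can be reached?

{q1, q3}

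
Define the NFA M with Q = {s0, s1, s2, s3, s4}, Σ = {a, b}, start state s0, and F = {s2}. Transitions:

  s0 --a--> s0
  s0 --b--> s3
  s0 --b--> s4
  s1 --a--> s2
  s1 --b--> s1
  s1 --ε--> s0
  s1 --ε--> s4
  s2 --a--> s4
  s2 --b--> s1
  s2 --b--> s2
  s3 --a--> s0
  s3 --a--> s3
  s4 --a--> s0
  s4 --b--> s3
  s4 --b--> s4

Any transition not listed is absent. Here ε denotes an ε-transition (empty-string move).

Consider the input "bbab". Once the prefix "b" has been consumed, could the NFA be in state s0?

No

Start in {s0}.
Read 'b': {s0} → {s3, s4}.
State s0 is not in {s3, s4}.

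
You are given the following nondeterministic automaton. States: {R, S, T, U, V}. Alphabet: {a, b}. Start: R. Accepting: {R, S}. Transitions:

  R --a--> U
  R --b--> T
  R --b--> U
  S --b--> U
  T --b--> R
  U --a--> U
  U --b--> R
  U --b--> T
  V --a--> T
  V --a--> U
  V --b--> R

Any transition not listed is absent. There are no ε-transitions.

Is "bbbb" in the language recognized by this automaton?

Yes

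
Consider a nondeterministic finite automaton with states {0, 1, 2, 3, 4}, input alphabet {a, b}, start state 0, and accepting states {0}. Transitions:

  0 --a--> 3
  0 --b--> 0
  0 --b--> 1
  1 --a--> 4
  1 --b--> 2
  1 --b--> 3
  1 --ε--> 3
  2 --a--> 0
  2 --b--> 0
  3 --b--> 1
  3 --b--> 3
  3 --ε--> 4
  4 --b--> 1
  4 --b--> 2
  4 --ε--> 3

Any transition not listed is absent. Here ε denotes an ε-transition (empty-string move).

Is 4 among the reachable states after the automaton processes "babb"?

Yes

Start in {0}.
Read 'b': 0→{0, 1}; union {0, 1}; ε-closure = {0, 1, 3, 4}.
Read 'a': 0→{3}, 1→{4}, 3→∅, 4→∅; now {3, 4}.
Read 'b': 3→{1, 3}, 4→{1, 2}; union {1, 2, 3}; ε-closure = {1, 2, 3, 4}.
Read 'b': 1→{2, 3}, 2→{0}, 3→{1, 3}, 4→{1, 2}; union {0, 1, 2, 3}; ε-closure = {0, 1, 2, 3, 4}.
State 4 is in {0, 1, 2, 3, 4}.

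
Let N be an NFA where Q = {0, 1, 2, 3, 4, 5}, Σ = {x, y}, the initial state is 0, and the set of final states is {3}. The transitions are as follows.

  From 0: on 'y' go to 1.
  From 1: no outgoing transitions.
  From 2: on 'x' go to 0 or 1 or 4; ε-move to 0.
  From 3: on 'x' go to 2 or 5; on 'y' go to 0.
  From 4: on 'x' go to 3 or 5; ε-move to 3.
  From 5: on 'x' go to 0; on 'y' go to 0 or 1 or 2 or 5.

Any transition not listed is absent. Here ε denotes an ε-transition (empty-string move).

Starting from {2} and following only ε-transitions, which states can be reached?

{0, 2}

Begin with {2}.
ε-move 2 → 0; add 0.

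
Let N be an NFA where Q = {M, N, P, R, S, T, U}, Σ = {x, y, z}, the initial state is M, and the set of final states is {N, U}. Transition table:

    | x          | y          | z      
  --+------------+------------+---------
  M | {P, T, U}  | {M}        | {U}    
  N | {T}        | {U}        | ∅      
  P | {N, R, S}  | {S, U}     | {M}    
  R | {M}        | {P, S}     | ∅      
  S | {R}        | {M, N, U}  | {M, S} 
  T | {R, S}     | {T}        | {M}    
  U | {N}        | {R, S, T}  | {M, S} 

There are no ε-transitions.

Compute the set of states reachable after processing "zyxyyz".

{M, S, U}

Start in {M}.
Read 'z': M→{U}; now {U}.
Read 'y': U→{R, S, T}; now {R, S, T}.
Read 'x': R→{M}, S→{R}, T→{R, S}; now {M, R, S}.
Read 'y': M→{M}, R→{P, S}, S→{M, N, U}; now {M, N, P, S, U}.
Read 'y': M→{M}, N→{U}, P→{S, U}, S→{M, N, U}, U→{R, S, T}; now {M, N, R, S, T, U}.
Read 'z': M→{U}, N→∅, R→∅, S→{M, S}, T→{M}, U→{M, S}; now {M, S, U}.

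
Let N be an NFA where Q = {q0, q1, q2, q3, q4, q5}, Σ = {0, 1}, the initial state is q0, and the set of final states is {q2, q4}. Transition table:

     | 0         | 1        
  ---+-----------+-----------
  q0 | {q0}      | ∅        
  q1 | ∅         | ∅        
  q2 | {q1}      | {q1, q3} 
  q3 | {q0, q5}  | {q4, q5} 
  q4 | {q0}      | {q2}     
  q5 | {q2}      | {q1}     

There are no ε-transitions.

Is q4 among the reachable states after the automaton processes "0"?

Start in {q0}.
Read '0': q0→{q0}; now {q0}.
State q4 is not in {q0}.

No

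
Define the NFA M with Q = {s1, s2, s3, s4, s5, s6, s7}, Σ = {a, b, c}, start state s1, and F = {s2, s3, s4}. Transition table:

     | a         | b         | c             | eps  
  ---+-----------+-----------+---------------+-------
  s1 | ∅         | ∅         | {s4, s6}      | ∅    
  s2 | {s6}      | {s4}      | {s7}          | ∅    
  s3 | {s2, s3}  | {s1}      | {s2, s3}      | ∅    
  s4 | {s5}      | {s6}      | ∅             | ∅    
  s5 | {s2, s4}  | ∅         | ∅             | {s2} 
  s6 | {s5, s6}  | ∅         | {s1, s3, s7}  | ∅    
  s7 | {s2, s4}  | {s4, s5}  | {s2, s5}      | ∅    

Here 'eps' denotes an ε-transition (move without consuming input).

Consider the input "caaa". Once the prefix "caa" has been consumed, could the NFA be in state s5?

Yes

Start in {s1}.
Read 'c': {s1} → {s4, s6}.
Read 'a': {s4, s6} → {s2, s5, s6}.
Read 'a': {s2, s5, s6} → {s2, s4, s5, s6}.
State s5 is in {s2, s4, s5, s6}.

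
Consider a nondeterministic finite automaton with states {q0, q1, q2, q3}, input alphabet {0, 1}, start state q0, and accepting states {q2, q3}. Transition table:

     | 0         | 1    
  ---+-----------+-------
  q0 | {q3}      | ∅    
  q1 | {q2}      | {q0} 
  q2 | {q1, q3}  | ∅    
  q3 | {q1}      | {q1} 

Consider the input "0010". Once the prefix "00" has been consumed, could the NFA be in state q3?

No

Start in {q0}.
Read '0': {q0} → {q3}.
Read '0': {q3} → {q1}.
State q3 is not in {q1}.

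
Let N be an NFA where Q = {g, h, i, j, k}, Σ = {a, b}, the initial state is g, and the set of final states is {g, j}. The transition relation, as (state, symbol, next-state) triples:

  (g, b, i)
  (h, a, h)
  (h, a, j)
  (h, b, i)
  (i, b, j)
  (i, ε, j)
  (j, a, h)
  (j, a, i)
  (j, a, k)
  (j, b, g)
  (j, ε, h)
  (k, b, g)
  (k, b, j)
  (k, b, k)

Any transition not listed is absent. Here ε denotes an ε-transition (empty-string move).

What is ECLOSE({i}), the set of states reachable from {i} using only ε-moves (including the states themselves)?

Begin with {i}.
ε-move i → j; add j.
ε-move j → h; add h.

{h, i, j}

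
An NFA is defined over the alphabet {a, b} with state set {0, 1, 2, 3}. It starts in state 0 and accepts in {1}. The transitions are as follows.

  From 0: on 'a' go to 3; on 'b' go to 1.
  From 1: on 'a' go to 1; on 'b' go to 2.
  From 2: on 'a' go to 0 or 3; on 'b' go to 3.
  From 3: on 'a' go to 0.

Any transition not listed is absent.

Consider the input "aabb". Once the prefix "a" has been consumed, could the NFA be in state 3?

Start in {0}.
Read 'a': {0} → {3}.
State 3 is in {3}.

Yes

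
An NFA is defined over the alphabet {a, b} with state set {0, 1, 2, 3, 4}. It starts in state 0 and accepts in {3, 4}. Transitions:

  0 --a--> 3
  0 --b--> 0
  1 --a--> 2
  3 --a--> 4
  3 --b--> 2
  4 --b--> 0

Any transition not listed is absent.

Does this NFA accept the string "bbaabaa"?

Yes

Start in {0}.
Read 'b': {0} → {0}.
Read 'b': {0} → {0}.
Read 'a': {0} → {3}.
Read 'a': {3} → {4}.
Read 'b': {4} → {0}.
Read 'a': {0} → {3}.
Read 'a': {3} → {4}.
The final set {4} contains the accepting state 4.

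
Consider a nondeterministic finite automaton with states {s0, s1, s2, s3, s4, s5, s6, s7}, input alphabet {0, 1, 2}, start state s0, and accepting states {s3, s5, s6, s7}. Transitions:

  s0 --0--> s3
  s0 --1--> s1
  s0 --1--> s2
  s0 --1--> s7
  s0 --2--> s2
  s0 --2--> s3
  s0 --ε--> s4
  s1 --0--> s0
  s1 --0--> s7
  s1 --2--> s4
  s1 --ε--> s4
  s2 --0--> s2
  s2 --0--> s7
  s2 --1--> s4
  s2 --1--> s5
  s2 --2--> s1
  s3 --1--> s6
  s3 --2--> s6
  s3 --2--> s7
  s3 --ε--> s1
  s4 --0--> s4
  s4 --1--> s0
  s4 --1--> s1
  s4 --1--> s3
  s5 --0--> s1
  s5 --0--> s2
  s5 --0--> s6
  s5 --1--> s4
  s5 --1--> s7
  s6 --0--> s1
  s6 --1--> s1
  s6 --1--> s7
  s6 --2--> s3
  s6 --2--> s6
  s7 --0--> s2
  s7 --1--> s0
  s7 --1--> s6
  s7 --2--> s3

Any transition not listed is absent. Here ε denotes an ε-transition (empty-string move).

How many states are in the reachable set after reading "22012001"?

Start: ε-closure({s0}) = {s0, s4}.
Read '2': {s0, s4} → {s1, s2, s3, s4}.
Read '2': {s1, s2, s3, s4} → {s1, s4, s6, s7}.
Read '0': {s1, s4, s6, s7} → {s0, s1, s2, s4, s7}.
Read '1': {s0, s1, s2, s4, s7} → {s0, s1, s2, s3, s4, s5, s6, s7}.
Read '2': {s0, s1, s2, s3, s4, s5, s6, s7} → {s1, s2, s3, s4, s6, s7}.
Read '0': {s1, s2, s3, s4, s6, s7} → {s0, s1, s2, s4, s7}.
Read '0': {s0, s1, s2, s4, s7} → {s0, s1, s2, s3, s4, s7}.
Read '1': {s0, s1, s2, s3, s4, s7} → {s0, s1, s2, s3, s4, s5, s6, s7}.
That set has 8 states.

8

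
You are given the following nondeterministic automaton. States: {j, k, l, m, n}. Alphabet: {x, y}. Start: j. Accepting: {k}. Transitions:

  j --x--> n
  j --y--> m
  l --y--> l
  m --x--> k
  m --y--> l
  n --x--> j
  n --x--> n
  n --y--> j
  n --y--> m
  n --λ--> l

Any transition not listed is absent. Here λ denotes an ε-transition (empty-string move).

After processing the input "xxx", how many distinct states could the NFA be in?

3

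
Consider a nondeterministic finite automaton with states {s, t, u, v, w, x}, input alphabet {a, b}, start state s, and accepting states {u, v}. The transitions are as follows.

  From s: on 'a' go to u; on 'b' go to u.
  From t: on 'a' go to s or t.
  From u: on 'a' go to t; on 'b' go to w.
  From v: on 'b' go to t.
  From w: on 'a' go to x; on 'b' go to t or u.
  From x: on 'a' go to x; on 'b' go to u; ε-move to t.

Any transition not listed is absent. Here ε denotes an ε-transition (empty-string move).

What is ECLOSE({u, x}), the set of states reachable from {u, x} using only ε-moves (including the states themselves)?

Begin with {u, x}.
ε-move x → t; add t.

{t, u, x}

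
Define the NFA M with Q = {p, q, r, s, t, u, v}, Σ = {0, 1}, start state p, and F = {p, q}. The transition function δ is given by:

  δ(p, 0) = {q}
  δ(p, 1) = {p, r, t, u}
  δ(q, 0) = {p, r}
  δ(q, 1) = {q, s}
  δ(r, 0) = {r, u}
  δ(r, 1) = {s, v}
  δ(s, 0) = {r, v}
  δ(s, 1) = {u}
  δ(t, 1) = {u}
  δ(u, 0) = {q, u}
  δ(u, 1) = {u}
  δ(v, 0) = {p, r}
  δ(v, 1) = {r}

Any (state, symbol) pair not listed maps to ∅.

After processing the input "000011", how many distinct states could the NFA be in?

Start in {p}.
Read '0': p→{q}; now {q}.
Read '0': q→{p, r}; now {p, r}.
Read '0': p→{q}, r→{r, u}; now {q, r, u}.
Read '0': q→{p, r}, r→{r, u}, u→{q, u}; now {p, q, r, u}.
Read '1': p→{p, r, t, u}, q→{q, s}, r→{s, v}, u→{u}; now {p, q, r, s, t, u, v}.
Read '1': p→{p, r, t, u}, q→{q, s}, r→{s, v}, s→{u}, t→{u}, u→{u}, v→{r}; now {p, q, r, s, t, u, v}.
That set has 7 states.

7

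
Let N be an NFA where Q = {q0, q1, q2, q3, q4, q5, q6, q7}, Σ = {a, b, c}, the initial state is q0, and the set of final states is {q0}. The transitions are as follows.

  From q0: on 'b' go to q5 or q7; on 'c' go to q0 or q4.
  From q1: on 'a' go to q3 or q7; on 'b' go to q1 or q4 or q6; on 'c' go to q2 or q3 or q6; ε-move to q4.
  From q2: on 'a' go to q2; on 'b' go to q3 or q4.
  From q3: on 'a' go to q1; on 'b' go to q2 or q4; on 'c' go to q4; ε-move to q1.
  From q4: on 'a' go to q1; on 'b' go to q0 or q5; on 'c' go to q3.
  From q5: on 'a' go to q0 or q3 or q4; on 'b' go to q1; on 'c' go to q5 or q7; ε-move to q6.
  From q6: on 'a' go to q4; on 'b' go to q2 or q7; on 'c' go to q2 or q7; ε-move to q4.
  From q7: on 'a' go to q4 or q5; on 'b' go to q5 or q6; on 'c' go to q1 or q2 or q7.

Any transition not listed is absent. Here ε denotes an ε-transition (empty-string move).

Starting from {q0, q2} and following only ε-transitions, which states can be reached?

{q0, q2}

Begin with {q0, q2}.
No ε-moves leave this set, so the closure equals the set itself.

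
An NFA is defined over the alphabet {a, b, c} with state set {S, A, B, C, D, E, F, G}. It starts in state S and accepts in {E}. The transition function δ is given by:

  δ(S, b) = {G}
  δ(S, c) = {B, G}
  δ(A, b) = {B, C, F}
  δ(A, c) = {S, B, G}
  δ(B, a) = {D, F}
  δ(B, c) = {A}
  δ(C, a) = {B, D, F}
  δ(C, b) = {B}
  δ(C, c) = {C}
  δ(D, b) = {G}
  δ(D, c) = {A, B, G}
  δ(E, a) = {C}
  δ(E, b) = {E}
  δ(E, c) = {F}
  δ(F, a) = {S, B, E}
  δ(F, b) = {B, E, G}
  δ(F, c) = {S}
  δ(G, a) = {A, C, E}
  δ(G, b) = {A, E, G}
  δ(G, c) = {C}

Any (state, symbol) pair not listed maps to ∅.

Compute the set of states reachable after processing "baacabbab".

{B, C, E, F, G}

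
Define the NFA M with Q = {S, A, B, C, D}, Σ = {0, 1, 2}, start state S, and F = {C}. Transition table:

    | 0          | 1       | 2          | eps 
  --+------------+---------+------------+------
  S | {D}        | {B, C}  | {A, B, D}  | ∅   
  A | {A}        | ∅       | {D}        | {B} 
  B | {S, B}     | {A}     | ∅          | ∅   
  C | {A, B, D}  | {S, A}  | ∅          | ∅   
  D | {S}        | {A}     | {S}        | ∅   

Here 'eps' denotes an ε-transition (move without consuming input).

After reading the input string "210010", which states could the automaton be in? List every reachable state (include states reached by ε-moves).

{S, A, B, D}

Start in {S}.
Read '2': S→{A, B, D}; now {A, B, D}.
Read '1': A→∅, B→{A}, D→{A}; union {A}; ε-closure = {A, B}.
Read '0': A→{A}, B→{S, B}; now {S, A, B}.
Read '0': S→{D}, A→{A}, B→{S, B}; now {S, A, B, D}.
Read '1': S→{B, C}, A→∅, B→{A}, D→{A}; now {A, B, C}.
Read '0': A→{A}, B→{S, B}, C→{A, B, D}; now {S, A, B, D}.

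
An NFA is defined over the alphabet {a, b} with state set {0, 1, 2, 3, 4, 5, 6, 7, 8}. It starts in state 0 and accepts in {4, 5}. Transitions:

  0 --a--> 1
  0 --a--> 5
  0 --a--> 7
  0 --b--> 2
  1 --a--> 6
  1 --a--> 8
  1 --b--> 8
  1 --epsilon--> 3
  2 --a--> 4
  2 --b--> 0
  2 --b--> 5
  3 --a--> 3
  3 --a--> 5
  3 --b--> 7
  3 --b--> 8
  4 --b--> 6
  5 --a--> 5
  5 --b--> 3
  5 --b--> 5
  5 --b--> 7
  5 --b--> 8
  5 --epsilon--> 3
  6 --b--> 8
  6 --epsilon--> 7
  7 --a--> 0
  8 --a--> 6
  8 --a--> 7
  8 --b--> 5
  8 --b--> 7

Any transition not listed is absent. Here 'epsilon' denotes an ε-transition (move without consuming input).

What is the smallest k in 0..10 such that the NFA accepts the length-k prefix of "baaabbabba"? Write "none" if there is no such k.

Start in {0}.
Read 'b': {0} → {2}.
Read 'a': {2} → {4}.
None of the earlier sets intersect F, but {4} does.

2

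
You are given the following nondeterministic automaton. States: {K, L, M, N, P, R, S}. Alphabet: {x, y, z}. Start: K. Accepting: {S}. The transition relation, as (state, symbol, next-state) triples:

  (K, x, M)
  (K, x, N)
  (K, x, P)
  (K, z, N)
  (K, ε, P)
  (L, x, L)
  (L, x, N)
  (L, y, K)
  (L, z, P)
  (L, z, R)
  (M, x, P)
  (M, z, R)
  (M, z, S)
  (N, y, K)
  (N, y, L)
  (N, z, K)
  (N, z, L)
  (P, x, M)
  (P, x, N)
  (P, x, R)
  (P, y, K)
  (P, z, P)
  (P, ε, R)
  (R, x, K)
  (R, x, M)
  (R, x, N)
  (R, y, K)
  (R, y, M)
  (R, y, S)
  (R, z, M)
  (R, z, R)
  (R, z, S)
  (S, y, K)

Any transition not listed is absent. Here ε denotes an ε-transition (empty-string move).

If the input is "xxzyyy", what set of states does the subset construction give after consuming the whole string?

{K, M, P, R, S}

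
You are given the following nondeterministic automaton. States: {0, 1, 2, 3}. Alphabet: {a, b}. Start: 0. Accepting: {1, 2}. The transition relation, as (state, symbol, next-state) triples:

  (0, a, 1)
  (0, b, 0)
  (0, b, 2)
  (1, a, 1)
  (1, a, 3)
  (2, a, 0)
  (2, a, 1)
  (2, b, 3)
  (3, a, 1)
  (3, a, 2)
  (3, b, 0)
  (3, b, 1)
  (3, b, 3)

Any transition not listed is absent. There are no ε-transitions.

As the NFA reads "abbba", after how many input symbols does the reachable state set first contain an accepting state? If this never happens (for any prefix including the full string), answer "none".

Start in {0}.
Read 'a': {0} → {1}.
None of the earlier sets intersect F, but {1} does.

1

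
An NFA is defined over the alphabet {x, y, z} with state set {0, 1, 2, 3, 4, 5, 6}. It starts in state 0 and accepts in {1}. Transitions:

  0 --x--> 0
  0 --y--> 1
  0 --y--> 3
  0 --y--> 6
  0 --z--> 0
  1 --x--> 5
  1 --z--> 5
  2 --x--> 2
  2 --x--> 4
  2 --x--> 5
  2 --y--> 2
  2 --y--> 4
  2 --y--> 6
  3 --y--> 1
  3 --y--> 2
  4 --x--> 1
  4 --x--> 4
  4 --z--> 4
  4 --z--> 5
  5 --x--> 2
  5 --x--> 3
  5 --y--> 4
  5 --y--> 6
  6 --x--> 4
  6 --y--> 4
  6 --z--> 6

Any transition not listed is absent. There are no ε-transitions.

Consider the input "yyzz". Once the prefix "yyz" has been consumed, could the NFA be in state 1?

No

Start in {0}.
Read 'y': {0} → {1, 3, 6}.
Read 'y': {1, 3, 6} → {1, 2, 4}.
Read 'z': {1, 2, 4} → {4, 5}.
State 1 is not in {4, 5}.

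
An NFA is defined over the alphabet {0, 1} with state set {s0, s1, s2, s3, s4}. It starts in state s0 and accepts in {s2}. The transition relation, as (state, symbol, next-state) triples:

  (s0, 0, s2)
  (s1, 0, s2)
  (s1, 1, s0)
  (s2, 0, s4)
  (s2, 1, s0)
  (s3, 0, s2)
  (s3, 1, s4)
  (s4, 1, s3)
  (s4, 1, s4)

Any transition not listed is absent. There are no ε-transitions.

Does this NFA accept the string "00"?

Start in {s0}.
Read '0': s0→{s2}; now {s2}.
Read '0': s2→{s4}; now {s4}.
The final set {s4} contains no accepting state.

No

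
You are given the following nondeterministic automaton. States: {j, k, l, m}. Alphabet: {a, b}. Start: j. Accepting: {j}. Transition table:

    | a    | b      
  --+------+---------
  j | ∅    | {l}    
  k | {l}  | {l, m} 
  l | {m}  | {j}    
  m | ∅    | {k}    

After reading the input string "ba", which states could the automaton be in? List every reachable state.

Start in {j}.
Read 'b': j→{l}; now {l}.
Read 'a': l→{m}; now {m}.

{m}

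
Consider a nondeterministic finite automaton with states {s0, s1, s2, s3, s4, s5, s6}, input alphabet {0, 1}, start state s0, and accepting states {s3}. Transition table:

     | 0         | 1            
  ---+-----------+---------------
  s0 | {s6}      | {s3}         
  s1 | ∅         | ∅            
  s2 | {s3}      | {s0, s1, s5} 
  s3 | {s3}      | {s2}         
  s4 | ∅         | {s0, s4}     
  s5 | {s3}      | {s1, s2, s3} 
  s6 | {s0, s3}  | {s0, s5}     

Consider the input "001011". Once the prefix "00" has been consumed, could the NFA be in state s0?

Yes

Start in {s0}.
Read '0': {s0} → {s6}.
Read '0': {s6} → {s0, s3}.
State s0 is in {s0, s3}.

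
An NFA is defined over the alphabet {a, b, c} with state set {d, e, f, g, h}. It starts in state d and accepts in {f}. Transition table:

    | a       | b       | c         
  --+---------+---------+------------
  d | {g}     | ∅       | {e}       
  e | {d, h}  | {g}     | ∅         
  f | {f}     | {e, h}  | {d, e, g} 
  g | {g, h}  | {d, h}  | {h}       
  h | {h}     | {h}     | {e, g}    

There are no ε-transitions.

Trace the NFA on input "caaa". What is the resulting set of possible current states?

Start in {d}.
Read 'c': d→{e}; now {e}.
Read 'a': e→{d, h}; now {d, h}.
Read 'a': d→{g}, h→{h}; now {g, h}.
Read 'a': g→{g, h}, h→{h}; now {g, h}.

{g, h}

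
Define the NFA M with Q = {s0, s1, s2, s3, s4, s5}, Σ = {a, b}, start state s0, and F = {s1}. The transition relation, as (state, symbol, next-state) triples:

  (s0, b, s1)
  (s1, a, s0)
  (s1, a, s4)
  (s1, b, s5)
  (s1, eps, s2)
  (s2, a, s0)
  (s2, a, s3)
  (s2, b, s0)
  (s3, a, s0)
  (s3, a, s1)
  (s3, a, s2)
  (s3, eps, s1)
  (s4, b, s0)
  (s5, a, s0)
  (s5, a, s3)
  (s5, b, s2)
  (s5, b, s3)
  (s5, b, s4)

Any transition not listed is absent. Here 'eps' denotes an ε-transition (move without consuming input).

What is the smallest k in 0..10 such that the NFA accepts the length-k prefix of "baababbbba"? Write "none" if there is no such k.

1

Start in {s0}.
Read 'b': {s0} → {s1, s2}.
None of the earlier sets intersect F, but {s1, s2} does.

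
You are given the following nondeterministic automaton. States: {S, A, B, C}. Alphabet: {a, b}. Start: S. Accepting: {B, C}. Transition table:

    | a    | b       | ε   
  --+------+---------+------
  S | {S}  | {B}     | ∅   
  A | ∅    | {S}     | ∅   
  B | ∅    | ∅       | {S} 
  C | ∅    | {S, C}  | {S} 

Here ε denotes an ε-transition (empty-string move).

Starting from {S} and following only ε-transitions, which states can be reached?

{S}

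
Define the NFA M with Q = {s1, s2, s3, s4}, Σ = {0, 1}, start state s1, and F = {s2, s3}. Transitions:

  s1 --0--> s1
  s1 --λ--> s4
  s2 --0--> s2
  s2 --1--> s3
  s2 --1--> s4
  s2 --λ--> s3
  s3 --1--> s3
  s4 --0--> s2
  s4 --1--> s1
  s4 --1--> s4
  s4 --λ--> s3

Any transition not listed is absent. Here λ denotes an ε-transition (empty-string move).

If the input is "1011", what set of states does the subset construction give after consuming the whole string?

{s1, s3, s4}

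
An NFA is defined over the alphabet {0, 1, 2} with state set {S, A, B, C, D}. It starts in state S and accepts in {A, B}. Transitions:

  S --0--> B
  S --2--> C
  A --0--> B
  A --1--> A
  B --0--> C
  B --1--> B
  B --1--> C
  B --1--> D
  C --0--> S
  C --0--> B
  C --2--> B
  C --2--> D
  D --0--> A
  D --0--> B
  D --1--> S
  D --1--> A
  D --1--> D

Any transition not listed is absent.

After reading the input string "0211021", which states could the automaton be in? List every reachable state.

∅

Start in {S}.
Read '0': S→{B}; now {B}.
Read '2': B→∅; now ∅.
The set is empty and remains empty for the remaining 5 symbols.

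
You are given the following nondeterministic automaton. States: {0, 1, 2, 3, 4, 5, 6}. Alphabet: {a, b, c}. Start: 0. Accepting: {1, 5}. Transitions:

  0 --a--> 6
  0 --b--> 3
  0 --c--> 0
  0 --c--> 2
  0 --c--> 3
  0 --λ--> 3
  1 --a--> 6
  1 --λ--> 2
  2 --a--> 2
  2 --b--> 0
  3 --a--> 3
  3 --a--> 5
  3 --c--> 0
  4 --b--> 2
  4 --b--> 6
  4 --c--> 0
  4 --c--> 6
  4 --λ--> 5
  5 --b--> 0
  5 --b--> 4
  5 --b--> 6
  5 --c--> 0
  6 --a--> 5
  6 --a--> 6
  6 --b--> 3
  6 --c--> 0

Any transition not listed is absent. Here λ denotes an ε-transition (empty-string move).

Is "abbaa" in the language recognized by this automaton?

Start: ε-closure({0}) = {0, 3}.
Read 'a': 0→{6}, 3→{3, 5}; now {3, 5, 6}.
Read 'b': 3→∅, 5→{0, 4, 6}, 6→{3}; union {0, 3, 4, 6}; ε-closure = {0, 3, 4, 5, 6}.
Read 'b': 0→{3}, 3→∅, 4→{2, 6}, 5→{0, 4, 6}, 6→{3}; union {0, 2, 3, 4, 6}; ε-closure = {0, 2, 3, 4, 5, 6}.
Read 'a': 0→{6}, 2→{2}, 3→{3, 5}, 4→∅, 5→∅, 6→{5, 6}; now {2, 3, 5, 6}.
Read 'a': 2→{2}, 3→{3, 5}, 5→∅, 6→{5, 6}; now {2, 3, 5, 6}.
The final set {2, 3, 5, 6} contains the accepting state 5.

Yes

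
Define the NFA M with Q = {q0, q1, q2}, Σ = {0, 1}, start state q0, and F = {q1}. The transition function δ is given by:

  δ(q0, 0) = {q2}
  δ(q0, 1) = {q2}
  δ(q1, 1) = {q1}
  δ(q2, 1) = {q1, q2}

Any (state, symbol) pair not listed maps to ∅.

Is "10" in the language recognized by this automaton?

No

Start in {q0}.
Read '1': {q0} → {q2}.
Read '0': {q2} → ∅.
The final set ∅ contains no accepting state.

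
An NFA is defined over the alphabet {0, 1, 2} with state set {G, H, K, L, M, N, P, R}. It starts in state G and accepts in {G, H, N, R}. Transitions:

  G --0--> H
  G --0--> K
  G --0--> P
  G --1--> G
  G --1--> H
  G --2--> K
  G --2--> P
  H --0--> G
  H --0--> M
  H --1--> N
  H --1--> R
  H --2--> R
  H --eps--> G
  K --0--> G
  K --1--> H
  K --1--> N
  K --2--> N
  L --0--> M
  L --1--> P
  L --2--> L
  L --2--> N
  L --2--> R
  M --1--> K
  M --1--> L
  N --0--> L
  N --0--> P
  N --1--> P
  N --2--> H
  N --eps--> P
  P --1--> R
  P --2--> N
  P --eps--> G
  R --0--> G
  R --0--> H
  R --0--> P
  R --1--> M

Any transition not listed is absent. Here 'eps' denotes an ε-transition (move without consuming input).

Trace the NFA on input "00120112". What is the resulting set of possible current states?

{G, H, K, N, P, R}

Start in {G}.
Read '0': G→{H, K, P}; union {H, K, P}; ε-closure = {G, H, K, P}.
Read '0': G→{H, K, P}, H→{G, M}, K→{G}, P→∅; now {G, H, K, M, P}.
Read '1': G→{G, H}, H→{N, R}, K→{H, N}, M→{K, L}, P→{R}; union {G, H, K, L, N, R}; ε-closure = {G, H, K, L, N, P, R}.
Read '2': G→{K, P}, H→{R}, K→{N}, L→{L, N, R}, N→{H}, P→{N}, R→∅; union {H, K, L, N, P, R}; ε-closure = {G, H, K, L, N, P, R}.
Read '0': G→{H, K, P}, H→{G, M}, K→{G}, L→{M}, N→{L, P}, P→∅, R→{G, H, P}; now {G, H, K, L, M, P}.
Read '1': G→{G, H}, H→{N, R}, K→{H, N}, L→{P}, M→{K, L}, P→{R}; now {G, H, K, L, N, P, R}.
Read '1': G→{G, H}, H→{N, R}, K→{H, N}, L→{P}, N→{P}, P→{R}, R→{M}; now {G, H, M, N, P, R}.
Read '2': G→{K, P}, H→{R}, M→∅, N→{H}, P→{N}, R→∅; union {H, K, N, P, R}; ε-closure = {G, H, K, N, P, R}.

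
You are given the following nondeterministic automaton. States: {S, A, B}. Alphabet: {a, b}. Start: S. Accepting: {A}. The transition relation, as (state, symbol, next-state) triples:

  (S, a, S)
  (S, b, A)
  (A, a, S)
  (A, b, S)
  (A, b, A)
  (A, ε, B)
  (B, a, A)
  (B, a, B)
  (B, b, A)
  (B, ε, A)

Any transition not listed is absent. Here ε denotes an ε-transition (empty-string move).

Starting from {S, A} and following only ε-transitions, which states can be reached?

Begin with {S, A}.
ε-move A → B; add B.

{S, A, B}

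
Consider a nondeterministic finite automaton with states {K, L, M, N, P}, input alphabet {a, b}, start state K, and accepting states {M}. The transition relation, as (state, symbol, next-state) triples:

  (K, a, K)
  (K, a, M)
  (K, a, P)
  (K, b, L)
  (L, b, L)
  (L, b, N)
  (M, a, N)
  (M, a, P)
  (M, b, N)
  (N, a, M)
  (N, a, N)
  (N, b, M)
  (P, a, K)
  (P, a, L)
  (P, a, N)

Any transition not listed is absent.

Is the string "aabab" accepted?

Start in {K}.
Read 'a': {K} → {K, M, P}.
Read 'a': {K, M, P} → {K, L, M, N, P}.
Read 'b': {K, L, M, N, P} → {L, M, N}.
Read 'a': {L, M, N} → {M, N, P}.
Read 'b': {M, N, P} → {M, N}.
The final set {M, N} contains the accepting state M.

Yes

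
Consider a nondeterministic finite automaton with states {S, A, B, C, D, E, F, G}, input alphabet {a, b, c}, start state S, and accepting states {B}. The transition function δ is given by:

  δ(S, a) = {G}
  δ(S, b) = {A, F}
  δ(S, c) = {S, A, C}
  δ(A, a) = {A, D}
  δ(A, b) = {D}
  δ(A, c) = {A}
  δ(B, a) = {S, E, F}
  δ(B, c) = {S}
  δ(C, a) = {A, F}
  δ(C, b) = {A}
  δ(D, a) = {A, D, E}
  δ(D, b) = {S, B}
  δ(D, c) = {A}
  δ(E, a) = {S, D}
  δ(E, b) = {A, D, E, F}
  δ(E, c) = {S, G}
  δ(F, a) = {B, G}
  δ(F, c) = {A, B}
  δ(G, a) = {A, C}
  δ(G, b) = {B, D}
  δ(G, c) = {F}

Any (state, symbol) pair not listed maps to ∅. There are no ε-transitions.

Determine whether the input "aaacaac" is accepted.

Start in {S}.
Read 'a': {S} → {G}.
Read 'a': {G} → {A, C}.
Read 'a': {A, C} → {A, D, F}.
Read 'c': {A, D, F} → {A, B}.
Read 'a': {A, B} → {S, A, D, E, F}.
Read 'a': {S, A, D, E, F} → {S, A, B, D, E, G}.
Read 'c': {S, A, B, D, E, G} → {S, A, C, F, G}.
The final set {S, A, C, F, G} contains no accepting state.

No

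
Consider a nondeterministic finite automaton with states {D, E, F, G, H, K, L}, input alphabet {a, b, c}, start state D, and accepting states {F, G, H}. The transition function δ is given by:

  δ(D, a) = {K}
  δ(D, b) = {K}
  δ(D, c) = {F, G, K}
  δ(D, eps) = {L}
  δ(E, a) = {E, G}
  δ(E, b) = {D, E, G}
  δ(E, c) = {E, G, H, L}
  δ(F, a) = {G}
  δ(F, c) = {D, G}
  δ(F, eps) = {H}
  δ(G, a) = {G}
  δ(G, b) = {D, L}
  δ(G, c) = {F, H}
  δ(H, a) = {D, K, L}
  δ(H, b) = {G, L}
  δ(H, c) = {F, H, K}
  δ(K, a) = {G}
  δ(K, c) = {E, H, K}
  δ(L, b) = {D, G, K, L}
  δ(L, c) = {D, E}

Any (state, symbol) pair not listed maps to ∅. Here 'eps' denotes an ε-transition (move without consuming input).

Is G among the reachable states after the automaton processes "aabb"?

Yes

Start: ε-closure({D}) = {D, L}.
Read 'a': D→{K}, L→∅; now {K}.
Read 'a': K→{G}; now {G}.
Read 'b': G→{D, L}; now {D, L}.
Read 'b': D→{K}, L→{D, G, K, L}; now {D, G, K, L}.
State G is in {D, G, K, L}.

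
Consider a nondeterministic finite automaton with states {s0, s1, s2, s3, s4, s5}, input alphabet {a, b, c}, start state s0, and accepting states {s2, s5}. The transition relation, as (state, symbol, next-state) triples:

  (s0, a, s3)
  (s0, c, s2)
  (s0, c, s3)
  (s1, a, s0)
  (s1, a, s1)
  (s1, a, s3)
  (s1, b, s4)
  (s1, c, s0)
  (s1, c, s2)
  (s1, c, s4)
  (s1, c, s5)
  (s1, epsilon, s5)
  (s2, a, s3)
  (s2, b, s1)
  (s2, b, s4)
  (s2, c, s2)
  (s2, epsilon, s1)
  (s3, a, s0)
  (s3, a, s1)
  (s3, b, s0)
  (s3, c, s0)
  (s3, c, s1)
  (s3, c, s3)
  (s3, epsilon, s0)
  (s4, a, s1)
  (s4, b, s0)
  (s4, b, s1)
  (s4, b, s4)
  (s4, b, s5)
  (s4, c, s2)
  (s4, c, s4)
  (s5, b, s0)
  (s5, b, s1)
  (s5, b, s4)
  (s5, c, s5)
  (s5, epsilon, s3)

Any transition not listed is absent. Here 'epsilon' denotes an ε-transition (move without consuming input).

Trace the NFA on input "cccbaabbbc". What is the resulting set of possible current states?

{s0, s1, s2, s3, s4, s5}

Start in {s0}.
Read 'c': s0→{s2, s3}; union {s2, s3}; ε-closure = {s0, s1, s2, s3, s5}.
Read 'c': s0→{s2, s3}, s1→{s0, s2, s4, s5}, s2→{s2}, s3→{s0, s1, s3}, s5→{s5}; now {s0, s1, s2, s3, s4, s5}.
Read 'c': s0→{s2, s3}, s1→{s0, s2, s4, s5}, s2→{s2}, s3→{s0, s1, s3}, s4→{s2, s4}, s5→{s5}; now {s0, s1, s2, s3, s4, s5}.
Read 'b': s0→∅, s1→{s4}, s2→{s1, s4}, s3→{s0}, s4→{s0, s1, s4, s5}, s5→{s0, s1, s4}; union {s0, s1, s4, s5}; ε-closure = {s0, s1, s3, s4, s5}.
Read 'a': s0→{s3}, s1→{s0, s1, s3}, s3→{s0, s1}, s4→{s1}, s5→∅; union {s0, s1, s3}; ε-closure = {s0, s1, s3, s5}.
Read 'a': s0→{s3}, s1→{s0, s1, s3}, s3→{s0, s1}, s5→∅; union {s0, s1, s3}; ε-closure = {s0, s1, s3, s5}.
Read 'b': s0→∅, s1→{s4}, s3→{s0}, s5→{s0, s1, s4}; union {s0, s1, s4}; ε-closure = {s0, s1, s3, s4, s5}.
Read 'b': s0→∅, s1→{s4}, s3→{s0}, s4→{s0, s1, s4, s5}, s5→{s0, s1, s4}; union {s0, s1, s4, s5}; ε-closure = {s0, s1, s3, s4, s5}.
Read 'b': s0→∅, s1→{s4}, s3→{s0}, s4→{s0, s1, s4, s5}, s5→{s0, s1, s4}; union {s0, s1, s4, s5}; ε-closure = {s0, s1, s3, s4, s5}.
Read 'c': s0→{s2, s3}, s1→{s0, s2, s4, s5}, s3→{s0, s1, s3}, s4→{s2, s4}, s5→{s5}; now {s0, s1, s2, s3, s4, s5}.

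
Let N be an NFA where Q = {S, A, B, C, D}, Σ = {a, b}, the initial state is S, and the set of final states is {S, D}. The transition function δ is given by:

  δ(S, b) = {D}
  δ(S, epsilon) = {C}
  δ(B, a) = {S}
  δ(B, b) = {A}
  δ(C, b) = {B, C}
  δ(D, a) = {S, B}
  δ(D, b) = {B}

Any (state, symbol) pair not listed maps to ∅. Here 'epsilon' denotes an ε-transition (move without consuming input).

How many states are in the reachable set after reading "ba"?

3

Start: ε-closure({S}) = {S, C}.
Read 'b': S→{D}, C→{B, C}; now {B, C, D}.
Read 'a': B→{S}, C→∅, D→{S, B}; union {S, B}; ε-closure = {S, B, C}.
That set has 3 states.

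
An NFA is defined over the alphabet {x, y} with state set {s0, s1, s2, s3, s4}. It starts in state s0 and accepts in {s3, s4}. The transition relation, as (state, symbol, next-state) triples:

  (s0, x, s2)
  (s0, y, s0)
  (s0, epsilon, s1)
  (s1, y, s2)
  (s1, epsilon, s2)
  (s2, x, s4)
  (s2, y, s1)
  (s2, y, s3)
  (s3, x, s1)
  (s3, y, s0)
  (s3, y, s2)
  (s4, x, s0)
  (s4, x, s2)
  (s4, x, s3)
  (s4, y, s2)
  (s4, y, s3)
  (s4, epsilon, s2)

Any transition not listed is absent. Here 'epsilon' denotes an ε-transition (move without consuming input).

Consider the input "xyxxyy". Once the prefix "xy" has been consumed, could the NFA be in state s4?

Start: ε-closure({s0}) = {s0, s1, s2}.
Read 'x': s0→{s2}, s1→∅, s2→{s4}; now {s2, s4}.
Read 'y': s2→{s1, s3}, s4→{s2, s3}; now {s1, s2, s3}.
State s4 is not in {s1, s2, s3}.

No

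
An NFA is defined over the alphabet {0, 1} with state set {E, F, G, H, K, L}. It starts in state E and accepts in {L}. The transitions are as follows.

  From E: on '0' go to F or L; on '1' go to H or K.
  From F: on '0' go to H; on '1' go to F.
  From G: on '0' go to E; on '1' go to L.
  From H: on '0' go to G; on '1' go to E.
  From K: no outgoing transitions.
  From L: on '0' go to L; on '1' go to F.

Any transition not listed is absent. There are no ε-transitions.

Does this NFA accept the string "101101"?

No

Start in {E}.
Read '1': E→{H, K}; now {H, K}.
Read '0': H→{G}, K→∅; now {G}.
Read '1': G→{L}; now {L}.
Read '1': L→{F}; now {F}.
Read '0': F→{H}; now {H}.
Read '1': H→{E}; now {E}.
The final set {E} contains no accepting state.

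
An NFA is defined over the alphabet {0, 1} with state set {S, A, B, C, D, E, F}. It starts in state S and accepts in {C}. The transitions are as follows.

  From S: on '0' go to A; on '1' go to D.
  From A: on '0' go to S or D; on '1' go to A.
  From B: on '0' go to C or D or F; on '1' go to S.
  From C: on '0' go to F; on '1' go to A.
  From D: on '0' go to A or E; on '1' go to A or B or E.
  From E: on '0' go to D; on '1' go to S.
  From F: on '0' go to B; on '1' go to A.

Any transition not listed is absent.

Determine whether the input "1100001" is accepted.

No

Start in {S}.
Read '1': {S} → {D}.
Read '1': {D} → {A, B, E}.
Read '0': {A, B, E} → {S, C, D, F}.
Read '0': {S, C, D, F} → {A, B, E, F}.
Read '0': {A, B, E, F} → {S, B, C, D, F}.
Read '0': {S, B, C, D, F} → {A, B, C, D, E, F}.
Read '1': {A, B, C, D, E, F} → {S, A, B, E}.
The final set {S, A, B, E} contains no accepting state.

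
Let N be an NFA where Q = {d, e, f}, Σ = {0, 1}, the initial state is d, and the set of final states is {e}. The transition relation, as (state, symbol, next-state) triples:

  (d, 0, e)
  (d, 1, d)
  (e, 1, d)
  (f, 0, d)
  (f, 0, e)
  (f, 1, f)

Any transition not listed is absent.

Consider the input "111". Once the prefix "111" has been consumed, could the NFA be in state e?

No

Start in {d}.
Read '1': {d} → {d}.
Read '1': {d} → {d}.
Read '1': {d} → {d}.
State e is not in {d}.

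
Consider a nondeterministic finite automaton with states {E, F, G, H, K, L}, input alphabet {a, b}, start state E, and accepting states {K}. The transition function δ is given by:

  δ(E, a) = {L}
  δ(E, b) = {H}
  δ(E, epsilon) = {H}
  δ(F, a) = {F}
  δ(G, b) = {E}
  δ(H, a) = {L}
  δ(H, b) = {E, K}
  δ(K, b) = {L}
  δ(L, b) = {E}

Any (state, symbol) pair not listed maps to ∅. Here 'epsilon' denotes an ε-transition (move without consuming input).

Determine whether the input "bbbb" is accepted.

Start: ε-closure({E}) = {E, H}.
Read 'b': {E, H} → {E, H, K}.
Read 'b': {E, H, K} → {E, H, K, L}.
Read 'b': {E, H, K, L} → {E, H, K, L}.
Read 'b': {E, H, K, L} → {E, H, K, L}.
The final set {E, H, K, L} contains the accepting state K.

Yes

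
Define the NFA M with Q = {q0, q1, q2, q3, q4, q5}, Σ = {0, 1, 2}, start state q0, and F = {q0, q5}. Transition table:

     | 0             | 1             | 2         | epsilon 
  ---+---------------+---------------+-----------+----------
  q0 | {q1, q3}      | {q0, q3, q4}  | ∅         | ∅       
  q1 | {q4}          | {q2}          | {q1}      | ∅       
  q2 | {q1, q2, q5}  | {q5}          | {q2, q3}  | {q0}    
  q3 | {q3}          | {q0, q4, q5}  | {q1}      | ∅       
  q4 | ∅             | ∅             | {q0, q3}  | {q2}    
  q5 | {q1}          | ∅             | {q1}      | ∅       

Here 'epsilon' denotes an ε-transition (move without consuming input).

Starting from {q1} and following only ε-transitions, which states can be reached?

{q1}

Begin with {q1}.
No ε-moves leave this set, so the closure equals the set itself.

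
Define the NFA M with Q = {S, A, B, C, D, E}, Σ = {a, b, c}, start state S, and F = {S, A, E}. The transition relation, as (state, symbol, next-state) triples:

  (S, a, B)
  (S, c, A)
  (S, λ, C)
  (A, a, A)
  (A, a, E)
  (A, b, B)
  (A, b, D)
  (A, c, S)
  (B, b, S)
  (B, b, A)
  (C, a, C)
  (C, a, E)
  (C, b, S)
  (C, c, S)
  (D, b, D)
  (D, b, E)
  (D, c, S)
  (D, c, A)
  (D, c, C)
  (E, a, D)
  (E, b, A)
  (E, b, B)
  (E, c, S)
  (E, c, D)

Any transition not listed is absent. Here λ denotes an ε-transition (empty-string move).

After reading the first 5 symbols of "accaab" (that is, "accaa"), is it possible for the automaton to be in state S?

No

Start: ε-closure({S}) = {S, C}.
Read 'a': {S, C} → {B, C, E}.
Read 'c': {B, C, E} → {S, C, D}.
Read 'c': {S, C, D} → {S, A, C}.
Read 'a': {S, A, C} → {A, B, C, E}.
Read 'a': {A, B, C, E} → {A, C, D, E}.
State S is not in {A, C, D, E}.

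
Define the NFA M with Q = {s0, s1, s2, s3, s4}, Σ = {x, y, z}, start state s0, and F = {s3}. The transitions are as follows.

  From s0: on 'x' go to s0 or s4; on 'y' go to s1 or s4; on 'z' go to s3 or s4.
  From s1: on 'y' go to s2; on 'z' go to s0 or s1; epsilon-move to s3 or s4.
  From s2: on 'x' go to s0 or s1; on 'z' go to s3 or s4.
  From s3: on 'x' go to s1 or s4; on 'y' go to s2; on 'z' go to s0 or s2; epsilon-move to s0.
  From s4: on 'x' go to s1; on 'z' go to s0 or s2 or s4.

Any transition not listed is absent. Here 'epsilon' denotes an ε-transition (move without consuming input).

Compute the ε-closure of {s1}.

Begin with {s1}.
ε-move s1 → s3; add s3.
ε-move s1 → s4; add s4.
ε-move s3 → s0; add s0.

{s0, s1, s3, s4}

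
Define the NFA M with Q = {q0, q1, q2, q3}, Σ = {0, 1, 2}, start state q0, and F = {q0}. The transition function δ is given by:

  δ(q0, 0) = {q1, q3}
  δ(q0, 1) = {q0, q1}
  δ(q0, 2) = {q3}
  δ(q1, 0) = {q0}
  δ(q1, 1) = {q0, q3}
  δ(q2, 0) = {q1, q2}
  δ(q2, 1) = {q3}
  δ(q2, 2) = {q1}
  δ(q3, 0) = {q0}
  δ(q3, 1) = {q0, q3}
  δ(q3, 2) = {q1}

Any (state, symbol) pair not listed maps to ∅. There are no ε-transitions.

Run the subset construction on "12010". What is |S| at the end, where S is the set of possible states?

3

Start in {q0}.
Read '1': q0→{q0, q1}; now {q0, q1}.
Read '2': q0→{q3}, q1→∅; now {q3}.
Read '0': q3→{q0}; now {q0}.
Read '1': q0→{q0, q1}; now {q0, q1}.
Read '0': q0→{q1, q3}, q1→{q0}; now {q0, q1, q3}.
That set has 3 states.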